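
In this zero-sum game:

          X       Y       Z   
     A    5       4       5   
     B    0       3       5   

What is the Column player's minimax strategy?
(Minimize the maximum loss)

Column should play Y, value = 4

Work:
Column player minimizes Row's maximum payoff:
Column X: max payoff to Row = 5
Column Y: max payoff to Row = 4
Column Z: max payoff to Row = 5
Minimum is 4, achieved by column Y.
Minimax strategy: Y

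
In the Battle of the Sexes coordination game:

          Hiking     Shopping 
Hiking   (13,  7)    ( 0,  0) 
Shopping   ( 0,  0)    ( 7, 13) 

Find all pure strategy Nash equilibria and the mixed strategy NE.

Pure NE: (Hiking, Hiking) and (Shopping, Shopping); Mixed NE: p = 0.65, q = 0.35

Work:
Check pure NE:
(Hiking, Hiking): (13, 7) - no unilateral deviation beneficial
(Shopping, Shopping): (7, 13) - no unilateral deviation beneficial
Mixed NE: P1 plays Hiking with p = 0.65, P2 plays Hiking with q = 0.35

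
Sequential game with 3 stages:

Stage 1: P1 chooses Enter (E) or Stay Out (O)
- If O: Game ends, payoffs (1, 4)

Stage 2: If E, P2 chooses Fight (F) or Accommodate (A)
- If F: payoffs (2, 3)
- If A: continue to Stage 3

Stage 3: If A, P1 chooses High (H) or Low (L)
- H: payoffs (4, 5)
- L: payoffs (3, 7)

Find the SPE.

SPE: (E, A, H); Outcome (4, 5)

Work:
Stage 3: P1 chooses H (4 vs 3)
Stage 2: P2: F->3, A->5 (anticipating H). Choose A
Stage 1: P1: O->1, E->4 (anticipating A, H). Choose E
SPE path: E -> A -> H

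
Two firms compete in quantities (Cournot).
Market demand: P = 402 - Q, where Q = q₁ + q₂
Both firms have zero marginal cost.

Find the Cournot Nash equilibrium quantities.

q₁* = q₂* = 134.0; P* = 134.0

Work:
Profit: π_i = P·q_i = (a - q_i - q_j)·q_i
FOC: ∂π_i/∂q_i = a - 2q_i - q_j = 0
Reaction function: q_i = (402 - q_j)/2
Symmetry: q* = 402/3 = 134.0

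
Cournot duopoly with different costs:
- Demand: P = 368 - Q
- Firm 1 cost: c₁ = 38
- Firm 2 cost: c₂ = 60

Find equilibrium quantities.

q₁* = 117.33, q₂* = 95.33

Work:
Reaction: q₁ = (368 - 38 - q₂)/2
Reaction: q₂ = (368 - 60 - q₁)/2
Solve simultaneously:
q₁* = (368 - 2×38 + 60)/3 = 117.33
q₂* = (368 - 2×60 + 38)/3 = 95.33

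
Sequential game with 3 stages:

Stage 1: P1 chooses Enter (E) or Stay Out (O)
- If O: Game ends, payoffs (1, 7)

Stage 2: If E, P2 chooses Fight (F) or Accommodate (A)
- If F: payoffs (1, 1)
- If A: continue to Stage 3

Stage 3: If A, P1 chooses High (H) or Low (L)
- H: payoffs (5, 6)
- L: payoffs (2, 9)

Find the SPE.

SPE: (E, A, H); Outcome (5, 6)

Work:
Stage 3: P1 chooses H (5 vs 2)
Stage 2: P2: F->1, A->6 (anticipating H). Choose A
Stage 1: P1: O->1, E->5 (anticipating A, H). Choose E
SPE path: E -> A -> H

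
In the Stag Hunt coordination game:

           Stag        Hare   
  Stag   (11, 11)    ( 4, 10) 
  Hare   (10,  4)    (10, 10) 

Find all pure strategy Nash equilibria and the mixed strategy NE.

Pure NE: (Stag, Stag) and (Hare, Hare); Mixed NE: p = 0.8571, q = 0.8571

Work:
Check pure NE:
(Stag, Stag): (11, 11) - no unilateral deviation beneficial
(Hare, Hare): (10, 10) - no unilateral deviation beneficial
Mixed NE: P1 plays Stag with p = 0.8571, P2 plays Stag with q = 0.8571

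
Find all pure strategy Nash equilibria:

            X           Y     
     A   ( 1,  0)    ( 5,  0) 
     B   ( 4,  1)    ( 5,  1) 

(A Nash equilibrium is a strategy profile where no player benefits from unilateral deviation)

Nash equilibrium: (A, Y), (B, X), (B, Y)

Work:
Best responses:
  P1 vs X: payoffs [1, 4] → best response B (payoff 4)
  P1 vs Y: payoffs [5, 5] → best response A/B (payoff 5)
  P2 vs A: payoffs [0, 0] → best response X/Y (payoff 0)
  P2 vs B: payoffs [1, 1] → best response X/Y (payoff 1)
Mutual best responses: (A,Y), (B,X), (B,Y) → Nash equilibria.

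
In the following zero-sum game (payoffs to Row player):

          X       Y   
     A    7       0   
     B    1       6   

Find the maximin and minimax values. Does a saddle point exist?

Maximin = 1, Minimax = 6, Saddle: False

Work:
Row minimums: [0, 1] → maximin = 1
Column maximums: [7, 6] → minimax = 6
No saddle point (maximin ≠ minimax). Mixed strategy needed.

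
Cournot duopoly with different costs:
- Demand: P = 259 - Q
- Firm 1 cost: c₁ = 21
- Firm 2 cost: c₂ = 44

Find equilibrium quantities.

q₁* = 87.0, q₂* = 64.0

Work:
Reaction: q₁ = (259 - 21 - q₂)/2
Reaction: q₂ = (259 - 44 - q₁)/2
Solve simultaneously:
q₁* = (259 - 2×21 + 44)/3 = 87.0
q₂* = (259 - 2×44 + 21)/3 = 64.0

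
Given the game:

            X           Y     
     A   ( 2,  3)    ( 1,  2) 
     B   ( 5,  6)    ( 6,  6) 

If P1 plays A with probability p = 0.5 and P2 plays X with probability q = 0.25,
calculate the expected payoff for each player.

E[P1] = 3.5, E[P2] = 4.125

Work:
E[P1] = p·q·π₁(A,X) + p·(1-q)·π₁(A,Y) + (1-p)·q·π₁(B,X) + (1-p)·(1-q)·π₁(B,Y)
= 0.5·0.25·2 + 0.5·0.75·1 + 0.5·0.25·5 + 0.5·0.75·6
= 3.5

E[P2] = 4.125 (similar calculation)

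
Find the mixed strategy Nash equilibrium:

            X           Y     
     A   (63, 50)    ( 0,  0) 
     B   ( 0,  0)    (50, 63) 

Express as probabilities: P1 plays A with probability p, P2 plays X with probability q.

p = 0.5575, q = 0.4425

Work:
Find probabilities that make opponent indifferent:
P2 chooses q to make P1 indifferent between A and B
P1 chooses p to make P2 indifferent between X and Y
Mixed NE: P1 plays (A: 0.5575, B: 0.4425), P2 plays (X: 0.4425, Y: 0.5575)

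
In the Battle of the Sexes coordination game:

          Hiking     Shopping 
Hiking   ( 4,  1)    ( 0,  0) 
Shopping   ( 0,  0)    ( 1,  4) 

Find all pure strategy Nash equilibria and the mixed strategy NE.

Pure NE: (Hiking, Hiking) and (Shopping, Shopping); Mixed NE: p = 0.8, q = 0.2

Work:
Check pure NE:
(Hiking, Hiking): (4, 1) - no unilateral deviation beneficial
(Shopping, Shopping): (1, 4) - no unilateral deviation beneficial
Mixed NE: P1 plays Hiking with p = 0.8, P2 plays Hiking with q = 0.2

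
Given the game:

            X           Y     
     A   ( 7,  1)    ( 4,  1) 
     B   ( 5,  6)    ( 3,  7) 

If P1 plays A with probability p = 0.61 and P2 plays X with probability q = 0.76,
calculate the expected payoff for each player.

E[P1] = 5.5936, E[P2] = 3.0436

Work:
E[P1] = p·q·π₁(A,X) + p·(1-q)·π₁(A,Y) + (1-p)·q·π₁(B,X) + (1-p)·(1-q)·π₁(B,Y)
= 0.61·0.76·7 + 0.61·0.24·4 + 0.39·0.76·5 + 0.39·0.24·3
= 5.5936

E[P2] = 3.0436 (similar calculation)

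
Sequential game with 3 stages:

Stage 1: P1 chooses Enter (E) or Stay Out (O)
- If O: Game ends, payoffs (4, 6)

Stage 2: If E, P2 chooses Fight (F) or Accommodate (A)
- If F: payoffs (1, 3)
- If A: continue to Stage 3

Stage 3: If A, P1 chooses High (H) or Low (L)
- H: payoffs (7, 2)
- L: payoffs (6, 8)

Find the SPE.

SPE: (O, F, H); Outcome (4, 6)

Work:
Stage 3: P1 chooses H (7 vs 6)
Stage 2: P2: F->3, A->2 (anticipating H). Choose F
Stage 1: P1: O->4, E->1 (anticipating F, H). Choose O
SPE path: O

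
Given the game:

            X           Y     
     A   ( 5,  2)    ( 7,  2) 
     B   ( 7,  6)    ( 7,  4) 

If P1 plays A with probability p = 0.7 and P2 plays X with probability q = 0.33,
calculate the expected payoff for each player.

E[P1] = 6.538, E[P2] = 2.798

Work:
E[P1] = p·q·π₁(A,X) + p·(1-q)·π₁(A,Y) + (1-p)·q·π₁(B,X) + (1-p)·(1-q)·π₁(B,Y)
= 0.7·0.33·5 + 0.7·0.67·7 + 0.3·0.33·7 + 0.3·0.67·7
= 6.538

E[P2] = 2.798 (similar calculation)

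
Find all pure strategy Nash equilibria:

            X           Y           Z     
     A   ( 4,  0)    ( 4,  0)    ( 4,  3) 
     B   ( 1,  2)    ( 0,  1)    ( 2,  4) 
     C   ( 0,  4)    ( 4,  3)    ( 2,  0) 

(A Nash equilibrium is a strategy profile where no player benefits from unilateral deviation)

Nash equilibrium: (A, Z)

Work:
Best responses:
  P1 vs X: payoffs [4, 1, 0] → best response A (payoff 4)
  P1 vs Y: payoffs [4, 0, 4] → best response A/C (payoff 4)
  P1 vs Z: payoffs [4, 2, 2] → best response A (payoff 4)
  P2 vs A: payoffs [0, 0, 3] → best response Z (payoff 3)
  P2 vs B: payoffs [2, 1, 4] → best response Z (payoff 4)
  P2 vs C: payoffs [4, 3, 0] → best response X (payoff 4)
Mutual best responses: (A,Z) → Nash equilibria.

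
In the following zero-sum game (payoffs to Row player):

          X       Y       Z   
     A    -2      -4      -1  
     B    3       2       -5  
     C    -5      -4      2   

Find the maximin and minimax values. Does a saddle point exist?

Maximin = -4, Minimax = 2, Saddle: False

Work:
Row minimums: [-4, -5, -5] → maximin = -4
Column maximums: [3, 2, 2] → minimax = 2
No saddle point (maximin ≠ minimax). Mixed strategy needed.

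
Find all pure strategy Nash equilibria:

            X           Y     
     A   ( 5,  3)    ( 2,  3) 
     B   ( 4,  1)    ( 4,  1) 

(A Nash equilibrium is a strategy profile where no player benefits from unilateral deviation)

Nash equilibrium: (A, X), (B, Y)

Work:
Best responses:
  P1 vs X: payoffs [5, 4] → best response A (payoff 5)
  P1 vs Y: payoffs [2, 4] → best response B (payoff 4)
  P2 vs A: payoffs [3, 3] → best response X/Y (payoff 3)
  P2 vs B: payoffs [1, 1] → best response X/Y (payoff 1)
Mutual best responses: (A,X), (B,Y) → Nash equilibria.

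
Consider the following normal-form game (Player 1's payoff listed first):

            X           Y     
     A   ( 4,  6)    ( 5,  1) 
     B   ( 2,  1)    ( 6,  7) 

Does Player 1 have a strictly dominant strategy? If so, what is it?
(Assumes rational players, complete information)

No strictly dominant strategy exists for Player 1

Work:
A strategy strictly dominates another if it gives a strictly higher payoff against every opponent action. Compare each pair of P1's strategies column-by-column:
  A vs B: [4 vs 2, 5 vs 6] → A does not strictly dominate B (column Y: 5 ≤ 6)
  B vs A: [2 vs 4, 6 vs 5] → B does not strictly dominate A (column X: 2 ≤ 4)
No single strategy strictly dominates all others → no strictly dominant strategy.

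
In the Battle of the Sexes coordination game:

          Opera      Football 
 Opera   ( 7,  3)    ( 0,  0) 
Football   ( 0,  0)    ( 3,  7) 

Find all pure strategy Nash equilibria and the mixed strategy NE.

Pure NE: (Opera, Opera) and (Football, Football); Mixed NE: p = 0.7, q = 0.3

Work:
Check pure NE:
(Opera, Opera): (7, 3) - no unilateral deviation beneficial
(Football, Football): (3, 7) - no unilateral deviation beneficial
Mixed NE: P1 plays Opera with p = 0.7, P2 plays Opera with q = 0.3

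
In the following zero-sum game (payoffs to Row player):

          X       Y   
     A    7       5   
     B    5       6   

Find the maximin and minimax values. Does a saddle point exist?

Maximin = 5, Minimax = 6, Saddle: False

Work:
Row minimums: [5, 5] → maximin = 5
Column maximums: [7, 6] → minimax = 6
No saddle point (maximin ≠ minimax). Mixed strategy needed.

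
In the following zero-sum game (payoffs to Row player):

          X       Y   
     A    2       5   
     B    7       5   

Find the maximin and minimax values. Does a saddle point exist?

Maximin = 5, Minimax = 5, Saddle: True

Work:
Row minimums: [2, 5] → maximin = 5
Column maximums: [7, 5] → minimax = 5
Saddle point exists! Game value = 5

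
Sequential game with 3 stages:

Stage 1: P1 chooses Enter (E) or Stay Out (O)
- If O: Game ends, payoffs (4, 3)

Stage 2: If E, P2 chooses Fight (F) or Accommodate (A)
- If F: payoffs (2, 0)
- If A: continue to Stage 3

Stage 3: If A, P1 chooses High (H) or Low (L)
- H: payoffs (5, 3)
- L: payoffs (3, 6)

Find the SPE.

SPE: (E, A, H); Outcome (5, 3)

Work:
Stage 3: P1 chooses H (5 vs 3)
Stage 2: P2: F->0, A->3 (anticipating H). Choose A
Stage 1: P1: O->4, E->5 (anticipating A, H). Choose E
SPE path: E -> A -> H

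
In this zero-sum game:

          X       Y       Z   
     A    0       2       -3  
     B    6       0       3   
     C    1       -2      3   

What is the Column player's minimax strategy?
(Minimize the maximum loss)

Column should play Y, value = 2

Work:
Column player minimizes Row's maximum payoff:
Column X: max payoff to Row = 6
Column Y: max payoff to Row = 2
Column Z: max payoff to Row = 3
Minimum is 2, achieved by column Y.
Minimax strategy: Y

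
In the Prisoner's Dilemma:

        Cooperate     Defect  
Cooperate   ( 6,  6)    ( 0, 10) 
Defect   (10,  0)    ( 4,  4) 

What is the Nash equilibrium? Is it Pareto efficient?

(Defect, Defect) is NE; not Pareto efficient

Work:
Defect dominates Cooperate for both players:
If P2 cooperates: Defect (10) > Cooperate (6)
If P2 defects: Defect (4) > Cooperate (0)
NE: (Defect, Defect) with payoff (4, 4)
But (Cooperate, Cooperate) = (6, 6) Pareto dominates (4, 4)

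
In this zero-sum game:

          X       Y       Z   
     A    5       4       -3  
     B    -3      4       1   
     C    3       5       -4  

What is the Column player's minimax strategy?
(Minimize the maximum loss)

Column should play Z, value = 1

Work:
Column player minimizes Row's maximum payoff:
Column X: max payoff to Row = 5
Column Y: max payoff to Row = 5
Column Z: max payoff to Row = 1
Minimum is 1, achieved by column Z.
Minimax strategy: Z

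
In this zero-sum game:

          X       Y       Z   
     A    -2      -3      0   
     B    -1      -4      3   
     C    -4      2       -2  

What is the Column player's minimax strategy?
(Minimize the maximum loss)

Column should play X, value = -1

Work:
Column player minimizes Row's maximum payoff:
Column X: max payoff to Row = -1
Column Y: max payoff to Row = 2
Column Z: max payoff to Row = 3
Minimum is -1, achieved by column X.
Minimax strategy: X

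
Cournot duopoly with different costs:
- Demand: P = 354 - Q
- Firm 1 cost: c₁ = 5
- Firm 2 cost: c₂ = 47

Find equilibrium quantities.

q₁* = 130.33, q₂* = 88.33

Work:
Reaction: q₁ = (354 - 5 - q₂)/2
Reaction: q₂ = (354 - 47 - q₁)/2
Solve simultaneously:
q₁* = (354 - 2×5 + 47)/3 = 130.33
q₂* = (354 - 2×47 + 5)/3 = 88.33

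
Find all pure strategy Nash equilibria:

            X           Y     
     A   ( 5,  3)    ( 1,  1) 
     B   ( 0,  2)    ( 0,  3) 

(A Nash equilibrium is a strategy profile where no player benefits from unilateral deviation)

Nash equilibrium: (A, X)

Work:
Best responses:
  P1 vs X: payoffs [5, 0] → best response A (payoff 5)
  P1 vs Y: payoffs [1, 0] → best response A (payoff 1)
  P2 vs A: payoffs [3, 1] → best response X (payoff 3)
  P2 vs B: payoffs [2, 3] → best response Y (payoff 3)
Mutual best responses: (A,X) → Nash equilibria.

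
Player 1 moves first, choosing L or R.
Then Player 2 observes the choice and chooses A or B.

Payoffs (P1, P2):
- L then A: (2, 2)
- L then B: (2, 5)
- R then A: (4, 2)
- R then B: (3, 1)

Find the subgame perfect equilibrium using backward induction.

P1 plays R, P2 plays B after L and A after R; Payoff (4, 2)

Work:
Backward induction:
After L: P2 chooses B → P1 gets 2
After R: P2 chooses A → P1 gets 4
P1 chooses R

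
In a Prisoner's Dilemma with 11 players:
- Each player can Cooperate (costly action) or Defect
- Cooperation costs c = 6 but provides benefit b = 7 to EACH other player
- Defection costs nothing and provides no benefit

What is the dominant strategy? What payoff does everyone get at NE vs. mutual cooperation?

Dominant: Defect; NE payoff = 0; Coop payoff = 64

Work:
Defect dominates (saves cost c = 6, benefit to others is external)
NE: All defect → everyone gets 0
If all cooperate: each receives (10)×7 - 6 = 64
Social dilemma: 64 > 0 but NE gives 0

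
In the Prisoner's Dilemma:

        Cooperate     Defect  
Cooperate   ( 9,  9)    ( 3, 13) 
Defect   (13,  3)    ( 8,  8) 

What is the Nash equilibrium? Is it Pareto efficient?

(Defect, Defect) is NE; not Pareto efficient

Work:
Defect dominates Cooperate for both players:
If P2 cooperates: Defect (13) > Cooperate (9)
If P2 defects: Defect (8) > Cooperate (3)
NE: (Defect, Defect) with payoff (8, 8)
But (Cooperate, Cooperate) = (9, 9) Pareto dominates (8, 8)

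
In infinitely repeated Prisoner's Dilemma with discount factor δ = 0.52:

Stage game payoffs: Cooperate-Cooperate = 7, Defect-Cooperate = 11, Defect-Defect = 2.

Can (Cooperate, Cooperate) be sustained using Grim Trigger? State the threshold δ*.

δ* = 0.4444; since δ = 0.52 ≥ 0.4444, cooperation can be sustained

Work:
For Grim Trigger:
Cooperate forever: 7/(1-δ)
Defect then punished: 11 + 2·δ/(1-δ)
Need: 7/(1-δ) ≥ 11 + 2·δ/(1-δ)
Solving: δ ≥ (T-R)/(T-P) = (11-7)/(11-2) = 0.4444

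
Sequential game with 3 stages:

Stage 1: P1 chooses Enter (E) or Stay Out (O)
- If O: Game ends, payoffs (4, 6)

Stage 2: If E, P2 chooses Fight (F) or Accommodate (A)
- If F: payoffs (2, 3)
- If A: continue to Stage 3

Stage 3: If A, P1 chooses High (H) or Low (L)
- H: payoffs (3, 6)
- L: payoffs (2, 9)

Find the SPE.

SPE: (O, A, H); Outcome (4, 6)

Work:
Stage 3: P1 chooses H (3 vs 2)
Stage 2: P2: F->3, A->6 (anticipating H). Choose A
Stage 1: P1: O->4, E->3 (anticipating A, H). Choose O
SPE path: O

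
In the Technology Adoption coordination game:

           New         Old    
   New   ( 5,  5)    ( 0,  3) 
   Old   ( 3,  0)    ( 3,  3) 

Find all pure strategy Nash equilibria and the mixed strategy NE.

Pure NE: (New, New) and (Old, Old); Mixed NE: p = 0.6, q = 0.6

Work:
Check pure NE:
(New, New): (5, 5) - no unilateral deviation beneficial
(Old, Old): (3, 3) - no unilateral deviation beneficial
Mixed NE: P1 plays New with p = 0.6, P2 plays New with q = 0.6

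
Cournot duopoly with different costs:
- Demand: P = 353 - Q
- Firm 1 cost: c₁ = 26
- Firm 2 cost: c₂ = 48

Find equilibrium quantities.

q₁* = 116.33, q₂* = 94.33

Work:
Reaction: q₁ = (353 - 26 - q₂)/2
Reaction: q₂ = (353 - 48 - q₁)/2
Solve simultaneously:
q₁* = (353 - 2×26 + 48)/3 = 116.33
q₂* = (353 - 2×48 + 26)/3 = 94.33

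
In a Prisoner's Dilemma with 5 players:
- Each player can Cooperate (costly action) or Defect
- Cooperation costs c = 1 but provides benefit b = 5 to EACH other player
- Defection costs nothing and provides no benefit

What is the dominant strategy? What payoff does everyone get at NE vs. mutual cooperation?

Dominant: Defect; NE payoff = 0; Coop payoff = 19

Work:
Defect dominates (saves cost c = 1, benefit to others is external)
NE: All defect → everyone gets 0
If all cooperate: each receives (4)×5 - 1 = 19
Social dilemma: 19 > 0 but NE gives 0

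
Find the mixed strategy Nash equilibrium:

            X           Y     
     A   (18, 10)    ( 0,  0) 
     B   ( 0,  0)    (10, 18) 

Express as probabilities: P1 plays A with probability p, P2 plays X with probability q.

p = 0.6429, q = 0.3571

Work:
Find probabilities that make opponent indifferent:
P2 chooses q to make P1 indifferent between A and B
P1 chooses p to make P2 indifferent between X and Y
Mixed NE: P1 plays (A: 0.6429, B: 0.3571), P2 plays (X: 0.3571, Y: 0.6429)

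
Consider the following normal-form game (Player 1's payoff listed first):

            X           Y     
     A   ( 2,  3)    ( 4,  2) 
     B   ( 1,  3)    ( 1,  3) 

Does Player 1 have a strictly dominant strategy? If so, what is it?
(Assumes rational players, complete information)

Yes, Player 1's strictly dominant strategy is A

Work:
A strategy strictly dominates another if it gives a strictly higher payoff against every opponent action. Compare each pair of P1's strategies column-by-column:
  A vs B: [2 vs 1, 4 vs 1] → A strictly dominates B
  B vs A: [1 vs 2, 1 vs 4] → B does not strictly dominate A (column X: 1 ≤ 2)
A strictly dominates every other strategy → strictly dominant.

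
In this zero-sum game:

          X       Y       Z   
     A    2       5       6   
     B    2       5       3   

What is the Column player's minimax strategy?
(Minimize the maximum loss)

Column should play X, value = 2

Work:
Column player minimizes Row's maximum payoff:
Column X: max payoff to Row = 2
Column Y: max payoff to Row = 5
Column Z: max payoff to Row = 6
Minimum is 2, achieved by column X.
Minimax strategy: X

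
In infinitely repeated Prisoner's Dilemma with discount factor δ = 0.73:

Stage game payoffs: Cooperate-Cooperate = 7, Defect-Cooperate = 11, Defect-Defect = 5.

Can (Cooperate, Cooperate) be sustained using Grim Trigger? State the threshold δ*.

δ* = 0.6667; since δ = 0.73 ≥ 0.6667, cooperation can be sustained

Work:
For Grim Trigger:
Cooperate forever: 7/(1-δ)
Defect then punished: 11 + 5·δ/(1-δ)
Need: 7/(1-δ) ≥ 11 + 5·δ/(1-δ)
Solving: δ ≥ (T-R)/(T-P) = (11-7)/(11-5) = 0.6667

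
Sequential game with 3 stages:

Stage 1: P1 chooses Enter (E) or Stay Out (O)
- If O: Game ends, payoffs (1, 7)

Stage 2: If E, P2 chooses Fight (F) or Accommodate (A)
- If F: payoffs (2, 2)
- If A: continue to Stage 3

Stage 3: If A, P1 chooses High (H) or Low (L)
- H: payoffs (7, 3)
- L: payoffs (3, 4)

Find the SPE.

SPE: (E, A, H); Outcome (7, 3)

Work:
Stage 3: P1 chooses H (7 vs 3)
Stage 2: P2: F->2, A->3 (anticipating H). Choose A
Stage 1: P1: O->1, E->7 (anticipating A, H). Choose E
SPE path: E -> A -> H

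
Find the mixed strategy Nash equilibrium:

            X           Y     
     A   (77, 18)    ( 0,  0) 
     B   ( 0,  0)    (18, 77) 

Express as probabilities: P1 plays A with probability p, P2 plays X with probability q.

p = 0.8105, q = 0.1895

Work:
Find probabilities that make opponent indifferent:
P2 chooses q to make P1 indifferent between A and B
P1 chooses p to make P2 indifferent between X and Y
Mixed NE: P1 plays (A: 0.8105, B: 0.1895), P2 plays (X: 0.1895, Y: 0.8105)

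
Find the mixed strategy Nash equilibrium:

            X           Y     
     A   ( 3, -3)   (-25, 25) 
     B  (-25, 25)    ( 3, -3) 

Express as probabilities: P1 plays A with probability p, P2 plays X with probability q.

p = 0.5, q = 0.5

Work:
Find probabilities that make opponent indifferent:
P2 chooses q to make P1 indifferent between A and B
P1 chooses p to make P2 indifferent between X and Y
Mixed NE: P1 plays (A: 0.5, B: 0.5), P2 plays (X: 0.5, Y: 0.5)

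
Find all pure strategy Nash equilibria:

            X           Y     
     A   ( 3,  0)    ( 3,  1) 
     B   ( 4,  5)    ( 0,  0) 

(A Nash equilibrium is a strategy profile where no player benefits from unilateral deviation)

Nash equilibrium: (A, Y), (B, X)

Work:
Best responses:
  P1 vs X: payoffs [3, 4] → best response B (payoff 4)
  P1 vs Y: payoffs [3, 0] → best response A (payoff 3)
  P2 vs A: payoffs [0, 1] → best response Y (payoff 1)
  P2 vs B: payoffs [5, 0] → best response X (payoff 5)
Mutual best responses: (A,Y), (B,X) → Nash equilibria.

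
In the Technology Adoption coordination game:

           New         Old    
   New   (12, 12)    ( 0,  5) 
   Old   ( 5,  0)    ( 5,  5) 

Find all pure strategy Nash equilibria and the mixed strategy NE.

Pure NE: (New, New) and (Old, Old); Mixed NE: p = 0.4167, q = 0.4167

Work:
Check pure NE:
(New, New): (12, 12) - no unilateral deviation beneficial
(Old, Old): (5, 5) - no unilateral deviation beneficial
Mixed NE: P1 plays New with p = 0.4167, P2 plays New with q = 0.4167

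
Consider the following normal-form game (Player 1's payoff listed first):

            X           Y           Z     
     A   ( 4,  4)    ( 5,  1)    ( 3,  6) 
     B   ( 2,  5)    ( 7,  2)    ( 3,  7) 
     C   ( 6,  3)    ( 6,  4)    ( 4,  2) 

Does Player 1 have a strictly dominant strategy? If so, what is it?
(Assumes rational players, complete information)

No strictly dominant strategy exists for Player 1

Work:
A strategy strictly dominates another if it gives a strictly higher payoff against every opponent action. Compare each pair of P1's strategies column-by-column:
  A vs B: [4 vs 2, 5 vs 7, 3 vs 3] → A does not strictly dominate B (column Y: 5 ≤ 7)
  A vs C: [4 vs 6, 5 vs 6, 3 vs 4] → A does not strictly dominate C (column X: 4 ≤ 6)
  B vs A: [2 vs 4, 7 vs 5, 3 vs 3] → B does not strictly dominate A (column X: 2 ≤ 4)
  B vs C: [2 vs 6, 7 vs 6, 3 vs 4] → B does not strictly dominate C (column X: 2 ≤ 6)
  C vs A: [6 vs 4, 6 vs 5, 4 vs 3] → C strictly dominates A
  C vs B: [6 vs 2, 6 vs 7, 4 vs 3] → C does not strictly dominate B (column Y: 6 ≤ 7)
No single strategy strictly dominates all others → no strictly dominant strategy.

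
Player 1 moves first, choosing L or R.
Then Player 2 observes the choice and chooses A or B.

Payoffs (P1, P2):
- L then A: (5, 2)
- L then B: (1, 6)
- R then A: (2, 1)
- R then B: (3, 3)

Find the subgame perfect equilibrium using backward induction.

P1 plays R, P2 plays B after L and B after R; Payoff (3, 3)

Work:
Backward induction:
After L: P2 chooses B → P1 gets 1
After R: P2 chooses B → P1 gets 3
P1 chooses R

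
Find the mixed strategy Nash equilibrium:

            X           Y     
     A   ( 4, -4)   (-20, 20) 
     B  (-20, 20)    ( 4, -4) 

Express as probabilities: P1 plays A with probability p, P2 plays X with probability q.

p = 0.5, q = 0.5

Work:
Find probabilities that make opponent indifferent:
P2 chooses q to make P1 indifferent between A and B
P1 chooses p to make P2 indifferent between X and Y
Mixed NE: P1 plays (A: 0.5, B: 0.5), P2 plays (X: 0.5, Y: 0.5)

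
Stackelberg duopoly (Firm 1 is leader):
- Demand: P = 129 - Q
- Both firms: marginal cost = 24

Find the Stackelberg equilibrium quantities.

q₁* (leader) = 52.5, q₂* (follower) = 26.25

Work:
Follower's reaction: q₂ = (a - c - q₁)/2
Leader substitutes: π₁ = q₁·(a - q₁ - (a-c-q₁)/2 - c)
FOC: q₁* = (129 - 24)/2 = 52.50
Then: q₂* = (129 - 24 - 52.5)/2 = 26.25
Leader has first-mover advantage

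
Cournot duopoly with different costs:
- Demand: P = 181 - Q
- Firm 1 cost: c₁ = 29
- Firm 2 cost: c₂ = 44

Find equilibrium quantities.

q₁* = 55.67, q₂* = 40.67

Work:
Reaction: q₁ = (181 - 29 - q₂)/2
Reaction: q₂ = (181 - 44 - q₁)/2
Solve simultaneously:
q₁* = (181 - 2×29 + 44)/3 = 55.67
q₂* = (181 - 2×44 + 29)/3 = 40.67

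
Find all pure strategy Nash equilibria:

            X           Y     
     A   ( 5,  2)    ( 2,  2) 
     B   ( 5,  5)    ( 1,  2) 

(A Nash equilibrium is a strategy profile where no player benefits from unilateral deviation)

Nash equilibrium: (A, X), (A, Y), (B, X)

Work:
Best responses:
  P1 vs X: payoffs [5, 5] → best response A/B (payoff 5)
  P1 vs Y: payoffs [2, 1] → best response A (payoff 2)
  P2 vs A: payoffs [2, 2] → best response X/Y (payoff 2)
  P2 vs B: payoffs [5, 2] → best response X (payoff 5)
Mutual best responses: (A,X), (A,Y), (B,X) → Nash equilibria.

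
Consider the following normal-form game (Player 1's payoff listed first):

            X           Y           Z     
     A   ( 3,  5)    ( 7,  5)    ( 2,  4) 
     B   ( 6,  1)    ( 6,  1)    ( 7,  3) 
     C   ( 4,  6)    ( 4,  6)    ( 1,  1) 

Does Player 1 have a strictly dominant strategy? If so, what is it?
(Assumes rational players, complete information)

No strictly dominant strategy exists for Player 1

Work:
A strategy strictly dominates another if it gives a strictly higher payoff against every opponent action. Compare each pair of P1's strategies column-by-column:
  A vs B: [3 vs 6, 7 vs 6, 2 vs 7] → A does not strictly dominate B (column X: 3 ≤ 6)
  A vs C: [3 vs 4, 7 vs 4, 2 vs 1] → A does not strictly dominate C (column X: 3 ≤ 4)
  B vs A: [6 vs 3, 6 vs 7, 7 vs 2] → B does not strictly dominate A (column Y: 6 ≤ 7)
  B vs C: [6 vs 4, 6 vs 4, 7 vs 1] → B strictly dominates C
  C vs A: [4 vs 3, 4 vs 7, 1 vs 2] → C does not strictly dominate A (column Y: 4 ≤ 7)
  C vs B: [4 vs 6, 4 vs 6, 1 vs 7] → C does not strictly dominate B (column X: 4 ≤ 6)
No single strategy strictly dominates all others → no strictly dominant strategy.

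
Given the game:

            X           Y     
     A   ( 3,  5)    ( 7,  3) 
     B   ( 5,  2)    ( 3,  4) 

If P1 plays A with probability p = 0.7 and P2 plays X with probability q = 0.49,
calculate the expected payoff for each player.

E[P1] = 4.722, E[P2] = 3.692

Work:
E[P1] = p·q·π₁(A,X) + p·(1-q)·π₁(A,Y) + (1-p)·q·π₁(B,X) + (1-p)·(1-q)·π₁(B,Y)
= 0.7·0.49·3 + 0.7·0.51·7 + 0.3·0.49·5 + 0.3·0.51·3
= 4.722

E[P2] = 3.692 (similar calculation)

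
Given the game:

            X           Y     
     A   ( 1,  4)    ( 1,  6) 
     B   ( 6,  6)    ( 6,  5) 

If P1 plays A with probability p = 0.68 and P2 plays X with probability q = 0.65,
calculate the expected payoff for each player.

E[P1] = 2.6, E[P2] = 5.004

Work:
E[P1] = p·q·π₁(A,X) + p·(1-q)·π₁(A,Y) + (1-p)·q·π₁(B,X) + (1-p)·(1-q)·π₁(B,Y)
= 0.68·0.65·1 + 0.68·0.35·1 + 0.32·0.65·6 + 0.32·0.35·6
= 2.6

E[P2] = 5.004 (similar calculation)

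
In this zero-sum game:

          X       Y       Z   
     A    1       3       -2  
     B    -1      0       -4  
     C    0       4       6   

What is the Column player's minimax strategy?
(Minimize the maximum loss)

Column should play X, value = 1

Work:
Column player minimizes Row's maximum payoff:
Column X: max payoff to Row = 1
Column Y: max payoff to Row = 4
Column Z: max payoff to Row = 6
Minimum is 1, achieved by column X.
Minimax strategy: X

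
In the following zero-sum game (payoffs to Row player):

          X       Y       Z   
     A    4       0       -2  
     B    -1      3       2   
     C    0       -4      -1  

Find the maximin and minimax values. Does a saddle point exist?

Maximin = -1, Minimax = 2, Saddle: False

Work:
Row minimums: [-2, -1, -4] → maximin = -1
Column maximums: [4, 3, 2] → minimax = 2
No saddle point (maximin ≠ minimax). Mixed strategy needed.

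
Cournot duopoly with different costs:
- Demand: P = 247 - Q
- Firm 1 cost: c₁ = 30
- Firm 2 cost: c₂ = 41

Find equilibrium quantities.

q₁* = 76.0, q₂* = 65.0

Work:
Reaction: q₁ = (247 - 30 - q₂)/2
Reaction: q₂ = (247 - 41 - q₁)/2
Solve simultaneously:
q₁* = (247 - 2×30 + 41)/3 = 76.0
q₂* = (247 - 2×41 + 30)/3 = 65.0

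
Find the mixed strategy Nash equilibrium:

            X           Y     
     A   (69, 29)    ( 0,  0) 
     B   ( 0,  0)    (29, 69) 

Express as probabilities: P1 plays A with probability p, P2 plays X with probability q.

p = 0.7041, q = 0.2959

Work:
Find probabilities that make opponent indifferent:
P2 chooses q to make P1 indifferent between A and B
P1 chooses p to make P2 indifferent between X and Y
Mixed NE: P1 plays (A: 0.7041, B: 0.2959), P2 plays (X: 0.2959, Y: 0.7041)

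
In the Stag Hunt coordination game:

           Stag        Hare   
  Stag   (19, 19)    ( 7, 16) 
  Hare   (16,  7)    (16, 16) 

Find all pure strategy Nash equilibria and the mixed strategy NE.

Pure NE: (Stag, Stag) and (Hare, Hare); Mixed NE: p = 0.75, q = 0.75

Work:
Check pure NE:
(Stag, Stag): (19, 19) - no unilateral deviation beneficial
(Hare, Hare): (16, 16) - no unilateral deviation beneficial
Mixed NE: P1 plays Stag with p = 0.75, P2 plays Stag with q = 0.75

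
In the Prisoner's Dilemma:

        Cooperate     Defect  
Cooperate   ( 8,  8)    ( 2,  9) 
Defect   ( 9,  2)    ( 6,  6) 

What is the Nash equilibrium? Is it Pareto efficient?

(Defect, Defect) is NE; not Pareto efficient

Work:
Defect dominates Cooperate for both players:
If P2 cooperates: Defect (9) > Cooperate (8)
If P2 defects: Defect (6) > Cooperate (2)
NE: (Defect, Defect) with payoff (6, 6)
But (Cooperate, Cooperate) = (8, 8) Pareto dominates (6, 6)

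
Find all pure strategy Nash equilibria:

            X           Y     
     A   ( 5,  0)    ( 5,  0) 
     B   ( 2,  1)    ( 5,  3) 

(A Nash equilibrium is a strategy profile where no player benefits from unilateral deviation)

Nash equilibrium: (A, X), (A, Y), (B, Y)

Work:
Best responses:
  P1 vs X: payoffs [5, 2] → best response A (payoff 5)
  P1 vs Y: payoffs [5, 5] → best response A/B (payoff 5)
  P2 vs A: payoffs [0, 0] → best response X/Y (payoff 0)
  P2 vs B: payoffs [1, 3] → best response Y (payoff 3)
Mutual best responses: (A,X), (A,Y), (B,Y) → Nash equilibria.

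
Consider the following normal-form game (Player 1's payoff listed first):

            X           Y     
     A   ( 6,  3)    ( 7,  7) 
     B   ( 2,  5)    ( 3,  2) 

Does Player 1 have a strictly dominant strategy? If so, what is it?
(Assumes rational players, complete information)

Yes, Player 1's strictly dominant strategy is A

Work:
A strategy strictly dominates another if it gives a strictly higher payoff against every opponent action. Compare each pair of P1's strategies column-by-column:
  A vs B: [6 vs 2, 7 vs 3] → A strictly dominates B
  B vs A: [2 vs 6, 3 vs 7] → B does not strictly dominate A (column X: 2 ≤ 6)
A strictly dominates every other strategy → strictly dominant.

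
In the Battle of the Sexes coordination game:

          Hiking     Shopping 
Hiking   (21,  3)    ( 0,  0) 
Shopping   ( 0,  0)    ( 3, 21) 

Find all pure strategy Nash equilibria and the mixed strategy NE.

Pure NE: (Hiking, Hiking) and (Shopping, Shopping); Mixed NE: p = 0.875, q = 0.125

Work:
Check pure NE:
(Hiking, Hiking): (21, 3) - no unilateral deviation beneficial
(Shopping, Shopping): (3, 21) - no unilateral deviation beneficial
Mixed NE: P1 plays Hiking with p = 0.875, P2 plays Hiking with q = 0.125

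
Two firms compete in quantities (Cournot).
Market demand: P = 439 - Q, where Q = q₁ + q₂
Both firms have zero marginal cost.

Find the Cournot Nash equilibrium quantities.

q₁* = q₂* = 146.33; P* = 146.33

Work:
Profit: π_i = P·q_i = (a - q_i - q_j)·q_i
FOC: ∂π_i/∂q_i = a - 2q_i - q_j = 0
Reaction function: q_i = (439 - q_j)/2
Symmetry: q* = 439/3 = 146.33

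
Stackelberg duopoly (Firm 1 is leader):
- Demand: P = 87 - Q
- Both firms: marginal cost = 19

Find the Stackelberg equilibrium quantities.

q₁* (leader) = 34.0, q₂* (follower) = 17.0

Work:
Follower's reaction: q₂ = (a - c - q₁)/2
Leader substitutes: π₁ = q₁·(a - q₁ - (a-c-q₁)/2 - c)
FOC: q₁* = (87 - 19)/2 = 34.00
Then: q₂* = (87 - 19 - 34.0)/2 = 17.00
Leader has first-mover advantage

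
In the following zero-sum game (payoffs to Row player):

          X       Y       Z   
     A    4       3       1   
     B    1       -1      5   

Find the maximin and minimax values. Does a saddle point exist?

Maximin = 1, Minimax = 3, Saddle: False

Work:
Row minimums: [1, -1] → maximin = 1
Column maximums: [4, 3, 5] → minimax = 3
No saddle point (maximin ≠ minimax). Mixed strategy needed.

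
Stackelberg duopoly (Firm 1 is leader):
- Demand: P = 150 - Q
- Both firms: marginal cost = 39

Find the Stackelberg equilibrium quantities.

q₁* (leader) = 55.5, q₂* (follower) = 27.75

Work:
Follower's reaction: q₂ = (a - c - q₁)/2
Leader substitutes: π₁ = q₁·(a - q₁ - (a-c-q₁)/2 - c)
FOC: q₁* = (150 - 39)/2 = 55.50
Then: q₂* = (150 - 39 - 55.5)/2 = 27.75
Leader has first-mover advantage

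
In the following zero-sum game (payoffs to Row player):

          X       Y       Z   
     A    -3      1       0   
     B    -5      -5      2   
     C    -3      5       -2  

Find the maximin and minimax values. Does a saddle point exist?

Maximin = -3, Minimax = -3, Saddle: True

Work:
Row minimums: [-3, -5, -3] → maximin = -3
Column maximums: [-3, 5, 2] → minimax = -3
Saddle point exists! Game value = -3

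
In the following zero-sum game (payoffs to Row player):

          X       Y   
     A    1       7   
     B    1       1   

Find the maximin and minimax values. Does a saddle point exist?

Maximin = 1, Minimax = 1, Saddle: True

Work:
Row minimums: [1, 1] → maximin = 1
Column maximums: [1, 7] → minimax = 1
Saddle point exists! Game value = 1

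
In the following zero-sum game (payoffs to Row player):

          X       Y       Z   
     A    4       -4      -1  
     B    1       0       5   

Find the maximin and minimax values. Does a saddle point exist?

Maximin = 0, Minimax = 0, Saddle: True

Work:
Row minimums: [-4, 0] → maximin = 0
Column maximums: [4, 0, 5] → minimax = 0
Saddle point exists! Game value = 0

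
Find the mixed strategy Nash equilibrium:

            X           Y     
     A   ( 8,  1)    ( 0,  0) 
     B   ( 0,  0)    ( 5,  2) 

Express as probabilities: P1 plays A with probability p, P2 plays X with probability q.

p = 0.6667, q = 0.3846

Work:
Find probabilities that make opponent indifferent:
P2 chooses q to make P1 indifferent between A and B
P1 chooses p to make P2 indifferent between X and Y
Mixed NE: P1 plays (A: 0.6667, B: 0.3333), P2 plays (X: 0.3846, Y: 0.6154)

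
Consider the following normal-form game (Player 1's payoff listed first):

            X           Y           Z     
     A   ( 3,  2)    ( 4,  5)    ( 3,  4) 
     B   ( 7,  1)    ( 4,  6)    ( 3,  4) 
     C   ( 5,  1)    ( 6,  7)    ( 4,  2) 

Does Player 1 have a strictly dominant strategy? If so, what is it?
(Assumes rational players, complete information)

No strictly dominant strategy exists for Player 1

Work:
A strategy strictly dominates another if it gives a strictly higher payoff against every opponent action. Compare each pair of P1's strategies column-by-column:
  A vs B: [3 vs 7, 4 vs 4, 3 vs 3] → A does not strictly dominate B (column X: 3 ≤ 7)
  A vs C: [3 vs 5, 4 vs 6, 3 vs 4] → A does not strictly dominate C (column X: 3 ≤ 5)
  B vs A: [7 vs 3, 4 vs 4, 3 vs 3] → B does not strictly dominate A (column Y: 4 ≤ 4)
  B vs C: [7 vs 5, 4 vs 6, 3 vs 4] → B does not strictly dominate C (column Y: 4 ≤ 6)
  C vs A: [5 vs 3, 6 vs 4, 4 vs 3] → C strictly dominates A
  C vs B: [5 vs 7, 6 vs 4, 4 vs 3] → C does not strictly dominate B (column X: 5 ≤ 7)
No single strategy strictly dominates all others → no strictly dominant strategy.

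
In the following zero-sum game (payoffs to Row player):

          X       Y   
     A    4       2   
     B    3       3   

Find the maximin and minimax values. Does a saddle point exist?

Maximin = 3, Minimax = 3, Saddle: True

Work:
Row minimums: [2, 3] → maximin = 3
Column maximums: [4, 3] → minimax = 3
Saddle point exists! Game value = 3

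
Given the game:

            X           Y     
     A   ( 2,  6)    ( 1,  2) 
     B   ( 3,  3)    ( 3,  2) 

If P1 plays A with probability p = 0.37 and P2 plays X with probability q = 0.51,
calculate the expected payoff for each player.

E[P1] = 2.4487, E[P2] = 3.0761

Work:
E[P1] = p·q·π₁(A,X) + p·(1-q)·π₁(A,Y) + (1-p)·q·π₁(B,X) + (1-p)·(1-q)·π₁(B,Y)
= 0.37·0.51·2 + 0.37·0.49·1 + 0.63·0.51·3 + 0.63·0.49·3
= 2.4487

E[P2] = 3.0761 (similar calculation)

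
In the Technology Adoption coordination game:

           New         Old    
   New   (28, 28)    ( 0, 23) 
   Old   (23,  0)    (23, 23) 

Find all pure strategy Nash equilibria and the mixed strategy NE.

Pure NE: (New, New) and (Old, Old); Mixed NE: p = 0.8214, q = 0.8214

Work:
Check pure NE:
(New, New): (28, 28) - no unilateral deviation beneficial
(Old, Old): (23, 23) - no unilateral deviation beneficial
Mixed NE: P1 plays New with p = 0.8214, P2 plays New with q = 0.8214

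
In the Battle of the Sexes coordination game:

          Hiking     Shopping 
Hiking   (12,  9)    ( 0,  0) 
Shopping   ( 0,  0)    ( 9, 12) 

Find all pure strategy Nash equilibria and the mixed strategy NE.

Pure NE: (Hiking, Hiking) and (Shopping, Shopping); Mixed NE: p = 0.5714, q = 0.4286

Work:
Check pure NE:
(Hiking, Hiking): (12, 9) - no unilateral deviation beneficial
(Shopping, Shopping): (9, 12) - no unilateral deviation beneficial
Mixed NE: P1 plays Hiking with p = 0.5714, P2 plays Hiking with q = 0.4286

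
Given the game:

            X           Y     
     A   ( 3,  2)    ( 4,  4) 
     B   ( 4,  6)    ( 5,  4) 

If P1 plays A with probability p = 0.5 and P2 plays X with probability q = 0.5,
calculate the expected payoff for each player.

E[P1] = 4.0, E[P2] = 4.0

Work:
E[P1] = p·q·π₁(A,X) + p·(1-q)·π₁(A,Y) + (1-p)·q·π₁(B,X) + (1-p)·(1-q)·π₁(B,Y)
= 0.5·0.5·3 + 0.5·0.5·4 + 0.5·0.5·4 + 0.5·0.5·5
= 4.0

E[P2] = 4.0 (similar calculation)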